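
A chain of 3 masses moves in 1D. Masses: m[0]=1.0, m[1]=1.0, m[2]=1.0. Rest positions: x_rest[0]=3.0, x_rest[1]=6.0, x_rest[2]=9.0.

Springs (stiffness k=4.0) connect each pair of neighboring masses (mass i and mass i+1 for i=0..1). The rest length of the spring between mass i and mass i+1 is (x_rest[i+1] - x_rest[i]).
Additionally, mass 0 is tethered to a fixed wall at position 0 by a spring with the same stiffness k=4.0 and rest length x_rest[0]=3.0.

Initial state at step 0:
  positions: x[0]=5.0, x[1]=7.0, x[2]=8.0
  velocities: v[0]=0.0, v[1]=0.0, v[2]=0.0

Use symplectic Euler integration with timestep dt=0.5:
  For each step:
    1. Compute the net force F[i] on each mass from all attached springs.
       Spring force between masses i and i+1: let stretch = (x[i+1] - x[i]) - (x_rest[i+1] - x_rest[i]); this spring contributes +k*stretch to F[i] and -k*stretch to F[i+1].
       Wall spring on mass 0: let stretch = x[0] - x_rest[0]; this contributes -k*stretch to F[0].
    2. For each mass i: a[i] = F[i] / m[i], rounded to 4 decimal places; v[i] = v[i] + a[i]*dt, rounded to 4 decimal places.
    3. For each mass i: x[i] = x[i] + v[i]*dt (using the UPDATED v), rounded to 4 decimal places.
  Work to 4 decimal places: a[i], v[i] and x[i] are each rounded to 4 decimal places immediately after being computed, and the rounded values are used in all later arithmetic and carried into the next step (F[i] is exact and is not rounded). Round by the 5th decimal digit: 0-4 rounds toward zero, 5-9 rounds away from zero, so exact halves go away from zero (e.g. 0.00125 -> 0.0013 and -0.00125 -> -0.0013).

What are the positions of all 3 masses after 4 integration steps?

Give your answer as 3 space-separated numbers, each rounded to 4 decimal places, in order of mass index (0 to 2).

Step 0: x=[5.0000 7.0000 8.0000] v=[0.0000 0.0000 0.0000]
Step 1: x=[2.0000 6.0000 10.0000] v=[-6.0000 -2.0000 4.0000]
Step 2: x=[1.0000 5.0000 11.0000] v=[-2.0000 -2.0000 2.0000]
Step 3: x=[3.0000 6.0000 9.0000] v=[4.0000 2.0000 -4.0000]
Step 4: x=[5.0000 7.0000 7.0000] v=[4.0000 2.0000 -4.0000]

Answer: 5.0000 7.0000 7.0000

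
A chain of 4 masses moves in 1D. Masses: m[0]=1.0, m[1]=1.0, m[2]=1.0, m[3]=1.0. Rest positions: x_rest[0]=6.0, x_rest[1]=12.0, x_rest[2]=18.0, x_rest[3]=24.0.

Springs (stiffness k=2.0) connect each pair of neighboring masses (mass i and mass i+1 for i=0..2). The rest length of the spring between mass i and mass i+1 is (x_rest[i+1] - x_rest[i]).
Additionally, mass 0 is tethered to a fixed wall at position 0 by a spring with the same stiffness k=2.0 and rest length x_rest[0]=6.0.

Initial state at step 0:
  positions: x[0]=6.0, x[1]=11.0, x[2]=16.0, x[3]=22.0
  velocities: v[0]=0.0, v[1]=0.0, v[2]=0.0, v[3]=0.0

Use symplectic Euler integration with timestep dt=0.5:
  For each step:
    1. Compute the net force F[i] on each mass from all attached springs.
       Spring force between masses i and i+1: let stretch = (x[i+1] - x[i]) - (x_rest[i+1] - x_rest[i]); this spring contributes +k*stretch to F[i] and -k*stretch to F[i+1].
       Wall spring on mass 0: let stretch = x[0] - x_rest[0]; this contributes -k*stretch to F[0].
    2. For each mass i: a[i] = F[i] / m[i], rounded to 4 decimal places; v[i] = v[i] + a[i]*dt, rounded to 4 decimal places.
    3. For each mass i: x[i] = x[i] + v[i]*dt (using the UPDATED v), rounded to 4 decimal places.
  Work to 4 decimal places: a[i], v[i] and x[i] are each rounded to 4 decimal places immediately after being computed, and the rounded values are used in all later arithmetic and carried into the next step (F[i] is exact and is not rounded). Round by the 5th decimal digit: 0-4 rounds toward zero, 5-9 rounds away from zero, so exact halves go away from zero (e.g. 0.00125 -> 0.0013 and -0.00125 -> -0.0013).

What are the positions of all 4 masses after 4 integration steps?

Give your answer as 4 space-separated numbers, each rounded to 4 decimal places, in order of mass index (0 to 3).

Answer: 5.5000 11.0625 17.0625 23.6250

Derivation:
Step 0: x=[6.0000 11.0000 16.0000 22.0000] v=[0.0000 0.0000 0.0000 0.0000]
Step 1: x=[5.5000 11.0000 16.5000 22.0000] v=[-1.0000 0.0000 1.0000 0.0000]
Step 2: x=[5.0000 11.0000 17.0000 22.2500] v=[-1.0000 0.0000 1.0000 0.5000]
Step 3: x=[5.0000 11.0000 17.1250 22.8750] v=[0.0000 0.0000 0.2500 1.2500]
Step 4: x=[5.5000 11.0625 17.0625 23.6250] v=[1.0000 0.1250 -0.1250 1.5000]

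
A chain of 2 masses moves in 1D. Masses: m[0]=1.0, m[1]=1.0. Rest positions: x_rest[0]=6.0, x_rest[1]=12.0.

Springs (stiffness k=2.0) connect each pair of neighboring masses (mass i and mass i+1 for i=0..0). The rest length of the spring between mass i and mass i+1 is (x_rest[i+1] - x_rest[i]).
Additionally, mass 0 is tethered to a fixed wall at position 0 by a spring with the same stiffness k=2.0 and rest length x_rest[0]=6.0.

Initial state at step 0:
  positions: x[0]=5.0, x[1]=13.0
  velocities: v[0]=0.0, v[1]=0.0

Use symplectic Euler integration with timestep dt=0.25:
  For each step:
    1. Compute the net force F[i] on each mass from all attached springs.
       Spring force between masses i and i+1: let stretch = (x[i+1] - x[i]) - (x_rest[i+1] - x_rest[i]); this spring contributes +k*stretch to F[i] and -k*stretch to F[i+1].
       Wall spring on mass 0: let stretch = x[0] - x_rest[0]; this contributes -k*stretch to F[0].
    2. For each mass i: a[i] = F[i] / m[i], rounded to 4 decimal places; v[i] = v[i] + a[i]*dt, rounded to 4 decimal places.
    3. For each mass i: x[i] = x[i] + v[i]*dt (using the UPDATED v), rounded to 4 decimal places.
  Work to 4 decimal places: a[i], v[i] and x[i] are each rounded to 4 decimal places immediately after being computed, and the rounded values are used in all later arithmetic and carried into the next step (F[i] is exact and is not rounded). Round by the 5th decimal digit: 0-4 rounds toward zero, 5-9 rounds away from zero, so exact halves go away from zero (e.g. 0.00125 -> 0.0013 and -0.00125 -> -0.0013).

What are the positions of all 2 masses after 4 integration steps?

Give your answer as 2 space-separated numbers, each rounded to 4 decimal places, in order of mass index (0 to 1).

Step 0: x=[5.0000 13.0000] v=[0.0000 0.0000]
Step 1: x=[5.3750 12.7500] v=[1.5000 -1.0000]
Step 2: x=[6.0000 12.3281] v=[2.5000 -1.6875]
Step 3: x=[6.6660 11.8652] v=[2.6641 -1.8516]
Step 4: x=[7.1487 11.5024] v=[1.9307 -1.4512]

Answer: 7.1487 11.5024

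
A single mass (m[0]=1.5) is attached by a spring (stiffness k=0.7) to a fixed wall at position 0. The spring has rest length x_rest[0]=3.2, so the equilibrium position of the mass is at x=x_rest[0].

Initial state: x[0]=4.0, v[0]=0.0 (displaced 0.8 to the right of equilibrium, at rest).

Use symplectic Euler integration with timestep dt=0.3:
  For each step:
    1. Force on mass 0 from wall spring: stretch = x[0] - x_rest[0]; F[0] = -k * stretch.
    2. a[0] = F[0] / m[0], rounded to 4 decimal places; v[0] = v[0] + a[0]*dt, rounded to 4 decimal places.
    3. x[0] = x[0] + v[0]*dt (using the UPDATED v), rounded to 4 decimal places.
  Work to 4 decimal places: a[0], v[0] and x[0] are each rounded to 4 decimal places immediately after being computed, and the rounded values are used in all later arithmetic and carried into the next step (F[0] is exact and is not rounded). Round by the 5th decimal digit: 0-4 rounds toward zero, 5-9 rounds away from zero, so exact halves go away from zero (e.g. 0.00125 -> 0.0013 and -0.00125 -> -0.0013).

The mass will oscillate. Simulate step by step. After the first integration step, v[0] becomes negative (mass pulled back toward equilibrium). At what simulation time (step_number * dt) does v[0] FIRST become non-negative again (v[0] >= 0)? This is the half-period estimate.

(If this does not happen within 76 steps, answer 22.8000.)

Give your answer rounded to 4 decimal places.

Step 0: x=[4.0000] v=[0.0000]
Step 1: x=[3.9664] v=[-0.1120]
Step 2: x=[3.9006] v=[-0.2193]
Step 3: x=[3.8054] v=[-0.3174]
Step 4: x=[3.6847] v=[-0.4022]
Step 5: x=[3.5437] v=[-0.4701]
Step 6: x=[3.3882] v=[-0.5182]
Step 7: x=[3.2249] v=[-0.5445]
Step 8: x=[3.0605] v=[-0.5480]
Step 9: x=[2.9020] v=[-0.5285]
Step 10: x=[2.7560] v=[-0.4868]
Step 11: x=[2.6286] v=[-0.4246]
Step 12: x=[2.5252] v=[-0.3446]
Step 13: x=[2.4502] v=[-0.2501]
Step 14: x=[2.4067] v=[-0.1451]
Step 15: x=[2.3965] v=[-0.0340]
Step 16: x=[2.4201] v=[0.0785]
First v>=0 after going negative at step 16, time=4.8000

Answer: 4.8000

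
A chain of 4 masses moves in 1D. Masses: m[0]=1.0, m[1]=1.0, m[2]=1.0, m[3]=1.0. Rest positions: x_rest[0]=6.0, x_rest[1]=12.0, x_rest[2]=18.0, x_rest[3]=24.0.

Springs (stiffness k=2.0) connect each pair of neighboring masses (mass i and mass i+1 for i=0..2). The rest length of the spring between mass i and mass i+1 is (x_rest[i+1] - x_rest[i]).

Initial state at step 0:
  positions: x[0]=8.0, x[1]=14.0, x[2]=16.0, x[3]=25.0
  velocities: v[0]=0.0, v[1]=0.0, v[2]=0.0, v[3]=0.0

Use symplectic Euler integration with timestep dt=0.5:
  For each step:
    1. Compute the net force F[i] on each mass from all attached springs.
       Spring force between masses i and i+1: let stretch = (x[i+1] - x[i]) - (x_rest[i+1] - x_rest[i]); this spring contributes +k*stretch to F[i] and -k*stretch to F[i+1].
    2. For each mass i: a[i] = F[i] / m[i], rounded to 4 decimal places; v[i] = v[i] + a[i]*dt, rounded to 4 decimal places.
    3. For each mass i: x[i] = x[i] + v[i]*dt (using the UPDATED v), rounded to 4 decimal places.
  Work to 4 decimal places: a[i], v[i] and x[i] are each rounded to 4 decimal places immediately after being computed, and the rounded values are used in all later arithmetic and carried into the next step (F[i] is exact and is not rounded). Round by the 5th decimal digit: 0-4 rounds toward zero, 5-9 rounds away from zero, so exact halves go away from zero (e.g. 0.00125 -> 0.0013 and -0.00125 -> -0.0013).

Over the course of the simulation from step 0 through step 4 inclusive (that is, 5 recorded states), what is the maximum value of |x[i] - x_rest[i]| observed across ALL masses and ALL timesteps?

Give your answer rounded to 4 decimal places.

Step 0: x=[8.0000 14.0000 16.0000 25.0000] v=[0.0000 0.0000 0.0000 0.0000]
Step 1: x=[8.0000 12.0000 19.5000 23.5000] v=[0.0000 -4.0000 7.0000 -3.0000]
Step 2: x=[7.0000 11.7500 21.2500 23.0000] v=[-2.0000 -0.5000 3.5000 -1.0000]
Step 3: x=[5.3750 13.8750 19.1250 24.6250] v=[-3.2500 4.2500 -4.2500 3.2500]
Step 4: x=[5.0000 14.3750 17.1250 26.5000] v=[-0.7500 1.0000 -4.0000 3.7500]
Max displacement = 3.2500

Answer: 3.2500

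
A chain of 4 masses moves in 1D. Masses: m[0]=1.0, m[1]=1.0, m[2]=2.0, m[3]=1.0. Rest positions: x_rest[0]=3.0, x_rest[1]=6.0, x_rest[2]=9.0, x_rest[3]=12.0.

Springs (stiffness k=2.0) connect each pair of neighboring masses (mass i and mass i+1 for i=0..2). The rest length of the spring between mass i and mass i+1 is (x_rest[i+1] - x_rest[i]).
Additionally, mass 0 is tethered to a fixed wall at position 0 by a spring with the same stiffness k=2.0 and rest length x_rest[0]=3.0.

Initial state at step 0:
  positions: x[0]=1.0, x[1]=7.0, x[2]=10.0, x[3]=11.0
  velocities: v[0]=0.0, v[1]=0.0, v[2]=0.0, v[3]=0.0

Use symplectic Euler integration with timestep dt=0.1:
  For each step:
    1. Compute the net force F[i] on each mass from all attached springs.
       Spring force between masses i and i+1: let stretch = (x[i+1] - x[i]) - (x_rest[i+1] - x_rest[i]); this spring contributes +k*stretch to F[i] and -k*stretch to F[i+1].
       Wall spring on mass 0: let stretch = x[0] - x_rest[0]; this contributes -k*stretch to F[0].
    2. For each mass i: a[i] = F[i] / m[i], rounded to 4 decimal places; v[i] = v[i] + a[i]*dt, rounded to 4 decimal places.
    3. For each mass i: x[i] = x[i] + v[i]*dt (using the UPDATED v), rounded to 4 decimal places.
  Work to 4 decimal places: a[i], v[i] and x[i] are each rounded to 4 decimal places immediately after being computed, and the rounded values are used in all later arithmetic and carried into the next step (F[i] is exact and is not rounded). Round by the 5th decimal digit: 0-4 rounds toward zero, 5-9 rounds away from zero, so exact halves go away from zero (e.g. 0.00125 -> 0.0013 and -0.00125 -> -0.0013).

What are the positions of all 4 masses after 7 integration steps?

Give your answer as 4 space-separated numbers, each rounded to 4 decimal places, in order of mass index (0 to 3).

Step 0: x=[1.0000 7.0000 10.0000 11.0000] v=[0.0000 0.0000 0.0000 0.0000]
Step 1: x=[1.1000 6.9400 9.9800 11.0400] v=[1.0000 -0.6000 -0.2000 0.4000]
Step 2: x=[1.2948 6.8240 9.9402 11.1188] v=[1.9480 -1.1600 -0.3980 0.7880]
Step 3: x=[1.5743 6.6597 9.8810 11.2340] v=[2.7949 -1.6426 -0.5918 1.1523]
Step 4: x=[1.9240 6.4582 9.8031 11.3822] v=[3.4971 -2.0154 -0.7786 1.4817]
Step 5: x=[2.3259 6.2329 9.7076 11.5588] v=[4.0191 -2.2533 -0.9552 1.7659]
Step 6: x=[2.7594 5.9989 9.5958 11.7584] v=[4.3353 -2.3398 -1.1176 1.9957]
Step 7: x=[3.2025 5.7721 9.4697 11.9747] v=[4.4313 -2.2683 -1.2610 2.1632]

Answer: 3.2025 5.7721 9.4697 11.9747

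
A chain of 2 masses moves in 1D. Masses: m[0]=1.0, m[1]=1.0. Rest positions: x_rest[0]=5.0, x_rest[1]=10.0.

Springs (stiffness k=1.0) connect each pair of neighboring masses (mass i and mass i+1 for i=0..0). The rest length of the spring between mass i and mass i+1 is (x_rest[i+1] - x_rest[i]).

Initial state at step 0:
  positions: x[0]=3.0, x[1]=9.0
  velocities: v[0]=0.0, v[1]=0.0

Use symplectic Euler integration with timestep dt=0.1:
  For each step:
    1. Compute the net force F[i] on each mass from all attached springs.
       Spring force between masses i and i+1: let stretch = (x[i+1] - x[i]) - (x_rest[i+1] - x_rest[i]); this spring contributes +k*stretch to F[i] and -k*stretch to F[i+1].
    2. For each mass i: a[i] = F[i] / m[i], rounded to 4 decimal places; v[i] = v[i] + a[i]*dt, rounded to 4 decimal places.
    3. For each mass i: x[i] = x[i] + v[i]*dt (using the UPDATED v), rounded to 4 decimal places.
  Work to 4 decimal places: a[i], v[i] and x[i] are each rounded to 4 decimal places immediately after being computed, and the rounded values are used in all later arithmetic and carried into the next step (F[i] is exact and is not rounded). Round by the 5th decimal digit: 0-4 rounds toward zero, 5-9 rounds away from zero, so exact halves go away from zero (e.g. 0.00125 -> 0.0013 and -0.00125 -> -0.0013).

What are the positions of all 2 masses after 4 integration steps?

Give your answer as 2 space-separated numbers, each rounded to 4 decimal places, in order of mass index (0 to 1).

Step 0: x=[3.0000 9.0000] v=[0.0000 0.0000]
Step 1: x=[3.0100 8.9900] v=[0.1000 -0.1000]
Step 2: x=[3.0298 8.9702] v=[0.1980 -0.1980]
Step 3: x=[3.0590 8.9410] v=[0.2920 -0.2920]
Step 4: x=[3.0970 8.9030] v=[0.3802 -0.3802]

Answer: 3.0970 8.9030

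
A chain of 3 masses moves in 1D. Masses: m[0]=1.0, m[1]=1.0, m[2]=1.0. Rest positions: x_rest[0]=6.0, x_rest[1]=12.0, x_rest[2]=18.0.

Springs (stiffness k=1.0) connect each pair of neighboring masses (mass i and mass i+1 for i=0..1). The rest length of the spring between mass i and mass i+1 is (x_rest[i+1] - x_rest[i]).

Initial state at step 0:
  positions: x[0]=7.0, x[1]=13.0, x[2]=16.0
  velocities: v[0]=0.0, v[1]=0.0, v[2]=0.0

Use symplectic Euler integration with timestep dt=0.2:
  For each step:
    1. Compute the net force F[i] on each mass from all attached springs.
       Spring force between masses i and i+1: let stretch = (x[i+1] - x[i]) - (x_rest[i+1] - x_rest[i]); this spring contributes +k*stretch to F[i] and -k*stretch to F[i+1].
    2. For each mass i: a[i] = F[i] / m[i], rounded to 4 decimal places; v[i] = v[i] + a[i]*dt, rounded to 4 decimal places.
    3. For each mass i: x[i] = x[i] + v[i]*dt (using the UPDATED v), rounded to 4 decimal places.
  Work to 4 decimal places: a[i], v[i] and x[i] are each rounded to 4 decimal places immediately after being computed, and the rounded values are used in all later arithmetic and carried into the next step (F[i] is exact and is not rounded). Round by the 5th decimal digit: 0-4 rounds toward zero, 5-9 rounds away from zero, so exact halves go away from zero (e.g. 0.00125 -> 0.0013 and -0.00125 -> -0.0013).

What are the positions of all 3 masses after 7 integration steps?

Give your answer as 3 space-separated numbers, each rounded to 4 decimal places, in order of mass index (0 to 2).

Step 0: x=[7.0000 13.0000 16.0000] v=[0.0000 0.0000 0.0000]
Step 1: x=[7.0000 12.8800 16.1200] v=[0.0000 -0.6000 0.6000]
Step 2: x=[6.9952 12.6544 16.3504] v=[-0.0240 -1.1280 1.1520]
Step 3: x=[6.9768 12.3503 16.6730] v=[-0.0922 -1.5206 1.6128]
Step 4: x=[6.9333 12.0041 17.0627] v=[-0.2175 -1.7308 1.9483]
Step 5: x=[6.8526 11.6575 17.4900] v=[-0.4033 -1.7332 2.1366]
Step 6: x=[6.7241 11.3520 17.9240] v=[-0.6423 -1.5277 2.1701]
Step 7: x=[6.5408 11.1242 18.3351] v=[-0.9167 -1.1389 2.0557]

Answer: 6.5408 11.1242 18.3351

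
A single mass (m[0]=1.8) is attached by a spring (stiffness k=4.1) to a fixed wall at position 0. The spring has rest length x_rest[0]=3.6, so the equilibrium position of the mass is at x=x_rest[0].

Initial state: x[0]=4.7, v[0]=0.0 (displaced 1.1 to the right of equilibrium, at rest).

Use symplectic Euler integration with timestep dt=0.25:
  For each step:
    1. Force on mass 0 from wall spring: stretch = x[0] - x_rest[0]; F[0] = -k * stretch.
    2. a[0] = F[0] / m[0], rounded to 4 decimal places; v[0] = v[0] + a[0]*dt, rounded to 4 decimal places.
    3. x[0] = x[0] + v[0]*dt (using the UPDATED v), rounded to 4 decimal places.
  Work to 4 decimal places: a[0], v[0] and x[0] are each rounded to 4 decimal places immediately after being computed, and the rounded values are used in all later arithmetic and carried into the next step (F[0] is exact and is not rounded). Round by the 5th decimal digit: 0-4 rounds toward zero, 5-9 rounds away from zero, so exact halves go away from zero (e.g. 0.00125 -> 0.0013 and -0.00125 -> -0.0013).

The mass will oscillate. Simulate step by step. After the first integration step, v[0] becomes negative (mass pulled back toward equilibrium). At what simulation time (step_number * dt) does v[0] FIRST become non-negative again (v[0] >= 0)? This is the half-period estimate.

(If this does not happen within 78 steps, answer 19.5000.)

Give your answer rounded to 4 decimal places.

Answer: 2.2500

Derivation:
Step 0: x=[4.7000] v=[0.0000]
Step 1: x=[4.5434] v=[-0.6264]
Step 2: x=[4.2525] v=[-1.1636]
Step 3: x=[3.8687] v=[-1.5352]
Step 4: x=[3.4467] v=[-1.6882]
Step 5: x=[3.0465] v=[-1.6009]
Step 6: x=[2.7251] v=[-1.2857]
Step 7: x=[2.5282] v=[-0.7875]
Step 8: x=[2.4839] v=[-0.1772]
Step 9: x=[2.5985] v=[0.4584]
First v>=0 after going negative at step 9, time=2.2500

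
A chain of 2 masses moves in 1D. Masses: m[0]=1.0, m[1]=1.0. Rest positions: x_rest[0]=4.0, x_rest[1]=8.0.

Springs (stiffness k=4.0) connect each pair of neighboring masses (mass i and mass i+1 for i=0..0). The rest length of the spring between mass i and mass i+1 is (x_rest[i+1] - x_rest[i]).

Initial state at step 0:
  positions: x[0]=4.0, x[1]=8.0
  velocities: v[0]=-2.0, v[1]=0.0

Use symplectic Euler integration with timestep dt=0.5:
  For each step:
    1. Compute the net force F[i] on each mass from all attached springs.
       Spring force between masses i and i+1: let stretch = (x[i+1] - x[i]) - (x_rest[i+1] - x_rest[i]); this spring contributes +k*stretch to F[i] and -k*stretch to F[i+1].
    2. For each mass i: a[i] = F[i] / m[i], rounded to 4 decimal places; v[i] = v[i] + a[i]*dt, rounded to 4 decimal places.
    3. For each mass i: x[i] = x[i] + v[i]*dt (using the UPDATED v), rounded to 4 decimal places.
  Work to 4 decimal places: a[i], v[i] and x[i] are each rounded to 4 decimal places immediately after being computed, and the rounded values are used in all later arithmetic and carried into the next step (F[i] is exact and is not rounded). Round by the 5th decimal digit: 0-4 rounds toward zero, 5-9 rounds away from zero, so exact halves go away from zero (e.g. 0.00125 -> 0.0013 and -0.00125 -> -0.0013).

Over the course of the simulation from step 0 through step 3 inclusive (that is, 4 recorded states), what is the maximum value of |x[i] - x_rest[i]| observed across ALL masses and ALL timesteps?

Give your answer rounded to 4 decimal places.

Answer: 2.0000

Derivation:
Step 0: x=[4.0000 8.0000] v=[-2.0000 0.0000]
Step 1: x=[3.0000 8.0000] v=[-2.0000 0.0000]
Step 2: x=[3.0000 7.0000] v=[0.0000 -2.0000]
Step 3: x=[3.0000 6.0000] v=[0.0000 -2.0000]
Max displacement = 2.0000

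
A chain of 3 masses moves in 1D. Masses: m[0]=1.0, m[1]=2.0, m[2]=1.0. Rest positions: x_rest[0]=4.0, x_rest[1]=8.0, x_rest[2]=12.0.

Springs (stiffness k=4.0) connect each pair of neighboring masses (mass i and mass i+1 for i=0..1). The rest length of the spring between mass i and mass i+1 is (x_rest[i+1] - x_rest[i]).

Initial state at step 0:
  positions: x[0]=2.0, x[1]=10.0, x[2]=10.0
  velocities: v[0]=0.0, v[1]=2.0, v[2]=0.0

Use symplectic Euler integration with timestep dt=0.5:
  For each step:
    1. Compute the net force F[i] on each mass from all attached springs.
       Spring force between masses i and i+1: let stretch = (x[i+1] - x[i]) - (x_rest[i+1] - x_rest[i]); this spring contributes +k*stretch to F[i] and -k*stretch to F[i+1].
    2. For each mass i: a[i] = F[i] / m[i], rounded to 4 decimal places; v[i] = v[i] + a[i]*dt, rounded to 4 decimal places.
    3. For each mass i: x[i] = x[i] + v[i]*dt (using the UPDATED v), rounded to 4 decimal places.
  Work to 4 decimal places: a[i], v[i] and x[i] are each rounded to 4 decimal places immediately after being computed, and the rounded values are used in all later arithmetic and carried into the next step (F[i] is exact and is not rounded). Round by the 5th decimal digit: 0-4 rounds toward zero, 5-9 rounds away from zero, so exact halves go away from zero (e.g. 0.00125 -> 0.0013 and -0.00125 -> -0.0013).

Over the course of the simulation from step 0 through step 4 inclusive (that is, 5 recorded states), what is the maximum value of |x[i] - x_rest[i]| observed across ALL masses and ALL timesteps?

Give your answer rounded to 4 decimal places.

Step 0: x=[2.0000 10.0000 10.0000] v=[0.0000 2.0000 0.0000]
Step 1: x=[6.0000 7.0000 14.0000] v=[8.0000 -6.0000 8.0000]
Step 2: x=[7.0000 7.0000 15.0000] v=[2.0000 0.0000 2.0000]
Step 3: x=[4.0000 11.0000 12.0000] v=[-6.0000 8.0000 -6.0000]
Step 4: x=[4.0000 12.0000 12.0000] v=[0.0000 2.0000 0.0000]
Max displacement = 4.0000

Answer: 4.0000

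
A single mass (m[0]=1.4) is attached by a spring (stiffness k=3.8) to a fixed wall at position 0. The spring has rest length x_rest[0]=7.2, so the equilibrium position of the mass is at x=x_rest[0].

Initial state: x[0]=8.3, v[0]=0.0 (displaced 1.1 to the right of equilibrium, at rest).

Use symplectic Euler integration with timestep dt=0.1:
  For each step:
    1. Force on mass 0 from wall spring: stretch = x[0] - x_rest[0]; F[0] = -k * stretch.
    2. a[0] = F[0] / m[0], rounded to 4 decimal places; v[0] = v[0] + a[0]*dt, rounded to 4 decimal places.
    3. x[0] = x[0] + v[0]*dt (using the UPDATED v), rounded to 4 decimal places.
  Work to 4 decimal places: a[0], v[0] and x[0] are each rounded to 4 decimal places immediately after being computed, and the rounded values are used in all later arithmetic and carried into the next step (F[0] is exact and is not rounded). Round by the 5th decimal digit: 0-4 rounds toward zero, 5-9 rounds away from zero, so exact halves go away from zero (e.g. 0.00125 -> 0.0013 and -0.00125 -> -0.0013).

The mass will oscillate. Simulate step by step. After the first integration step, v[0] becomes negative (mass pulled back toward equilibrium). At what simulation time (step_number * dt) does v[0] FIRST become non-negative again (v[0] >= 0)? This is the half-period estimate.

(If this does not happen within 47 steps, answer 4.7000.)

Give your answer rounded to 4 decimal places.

Step 0: x=[8.3000] v=[0.0000]
Step 1: x=[8.2701] v=[-0.2986]
Step 2: x=[8.2112] v=[-0.5891]
Step 3: x=[8.1248] v=[-0.8636]
Step 4: x=[8.0133] v=[-1.1146]
Step 5: x=[7.8798] v=[-1.3354]
Step 6: x=[7.7278] v=[-1.5199]
Step 7: x=[7.5615] v=[-1.6632]
Step 8: x=[7.3854] v=[-1.7613]
Step 9: x=[7.2042] v=[-1.8116]
Step 10: x=[7.0229] v=[-1.8127]
Step 11: x=[6.8464] v=[-1.7646]
Step 12: x=[6.6795] v=[-1.6686]
Step 13: x=[6.5268] v=[-1.5273]
Step 14: x=[6.3923] v=[-1.3446]
Step 15: x=[6.2798] v=[-1.1254]
Step 16: x=[6.1922] v=[-0.8756]
Step 17: x=[6.1320] v=[-0.6021]
Step 18: x=[6.1008] v=[-0.3122]
Step 19: x=[6.0994] v=[-0.0139]
Step 20: x=[6.1279] v=[0.2848]
First v>=0 after going negative at step 20, time=2.0000

Answer: 2.0000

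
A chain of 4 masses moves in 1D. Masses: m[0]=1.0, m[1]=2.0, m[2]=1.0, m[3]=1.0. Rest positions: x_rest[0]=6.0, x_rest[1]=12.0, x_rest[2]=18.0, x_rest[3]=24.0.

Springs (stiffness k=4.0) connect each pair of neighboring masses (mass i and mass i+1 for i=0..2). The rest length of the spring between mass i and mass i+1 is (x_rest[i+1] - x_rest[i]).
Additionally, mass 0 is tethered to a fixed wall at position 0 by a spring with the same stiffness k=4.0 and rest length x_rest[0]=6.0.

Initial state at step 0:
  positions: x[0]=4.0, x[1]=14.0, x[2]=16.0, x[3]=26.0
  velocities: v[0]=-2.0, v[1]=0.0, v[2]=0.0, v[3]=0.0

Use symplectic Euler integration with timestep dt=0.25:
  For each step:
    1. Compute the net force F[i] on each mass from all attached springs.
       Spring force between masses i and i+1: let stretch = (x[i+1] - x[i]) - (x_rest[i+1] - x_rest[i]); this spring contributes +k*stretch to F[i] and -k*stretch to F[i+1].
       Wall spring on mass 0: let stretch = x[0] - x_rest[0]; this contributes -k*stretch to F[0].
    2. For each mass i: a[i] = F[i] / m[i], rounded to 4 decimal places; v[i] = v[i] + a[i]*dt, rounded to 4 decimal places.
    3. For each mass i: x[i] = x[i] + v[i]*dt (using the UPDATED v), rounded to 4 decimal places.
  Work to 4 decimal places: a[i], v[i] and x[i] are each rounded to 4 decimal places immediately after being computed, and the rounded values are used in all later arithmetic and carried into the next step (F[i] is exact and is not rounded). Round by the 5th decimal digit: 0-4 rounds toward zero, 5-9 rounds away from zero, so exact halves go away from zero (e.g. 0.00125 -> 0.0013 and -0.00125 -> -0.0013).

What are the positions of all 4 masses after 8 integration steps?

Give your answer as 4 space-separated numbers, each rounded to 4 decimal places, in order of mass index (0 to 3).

Answer: 4.3659 12.6372 16.8370 24.1268

Derivation:
Step 0: x=[4.0000 14.0000 16.0000 26.0000] v=[-2.0000 0.0000 0.0000 0.0000]
Step 1: x=[5.0000 13.0000 18.0000 25.0000] v=[4.0000 -4.0000 8.0000 -4.0000]
Step 2: x=[6.7500 11.6250 20.5000 23.7500] v=[7.0000 -5.5000 10.0000 -5.0000]
Step 3: x=[8.0313 10.7500 21.5938 23.1875] v=[5.1250 -3.5000 4.3750 -2.2500]
Step 4: x=[7.9844 10.8907 20.3750 23.7266] v=[-0.1876 0.5626 -4.8751 2.1563]
Step 5: x=[6.6680 11.8536 17.6231 24.9278] v=[-5.2657 3.8516 -11.0078 4.8047]
Step 6: x=[4.9810 12.8895 15.2550 25.8028] v=[-6.7481 4.1436 -9.4726 3.5000]
Step 7: x=[4.0259 13.2325 14.9324 25.5409] v=[-3.8206 1.3721 -1.2903 -1.0478]
Step 8: x=[4.3659 12.6372 16.8370 24.1268] v=[1.3601 -2.3813 7.6183 -5.6563]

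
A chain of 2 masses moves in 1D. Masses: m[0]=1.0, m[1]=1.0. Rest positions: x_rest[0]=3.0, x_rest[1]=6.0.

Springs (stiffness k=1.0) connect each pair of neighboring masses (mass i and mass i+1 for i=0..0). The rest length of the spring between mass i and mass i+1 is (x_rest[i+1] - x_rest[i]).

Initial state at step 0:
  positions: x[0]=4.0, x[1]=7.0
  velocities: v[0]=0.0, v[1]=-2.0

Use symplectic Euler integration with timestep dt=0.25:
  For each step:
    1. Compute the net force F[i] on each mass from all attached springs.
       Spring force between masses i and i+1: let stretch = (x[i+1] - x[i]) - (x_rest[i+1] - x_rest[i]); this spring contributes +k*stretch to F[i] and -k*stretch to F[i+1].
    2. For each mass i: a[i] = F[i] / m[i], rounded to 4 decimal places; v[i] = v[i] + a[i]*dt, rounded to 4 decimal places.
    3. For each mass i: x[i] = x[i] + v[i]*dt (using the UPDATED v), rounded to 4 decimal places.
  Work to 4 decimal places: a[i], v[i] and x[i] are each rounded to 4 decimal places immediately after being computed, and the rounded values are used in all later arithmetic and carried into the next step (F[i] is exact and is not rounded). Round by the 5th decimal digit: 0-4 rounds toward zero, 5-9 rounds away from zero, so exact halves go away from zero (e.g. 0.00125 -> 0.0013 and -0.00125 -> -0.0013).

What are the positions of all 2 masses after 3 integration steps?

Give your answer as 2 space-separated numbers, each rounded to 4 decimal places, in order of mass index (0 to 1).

Answer: 3.8790 5.6212

Derivation:
Step 0: x=[4.0000 7.0000] v=[0.0000 -2.0000]
Step 1: x=[4.0000 6.5000] v=[0.0000 -2.0000]
Step 2: x=[3.9688 6.0313] v=[-0.1250 -1.8750]
Step 3: x=[3.8790 5.6212] v=[-0.3594 -1.6406]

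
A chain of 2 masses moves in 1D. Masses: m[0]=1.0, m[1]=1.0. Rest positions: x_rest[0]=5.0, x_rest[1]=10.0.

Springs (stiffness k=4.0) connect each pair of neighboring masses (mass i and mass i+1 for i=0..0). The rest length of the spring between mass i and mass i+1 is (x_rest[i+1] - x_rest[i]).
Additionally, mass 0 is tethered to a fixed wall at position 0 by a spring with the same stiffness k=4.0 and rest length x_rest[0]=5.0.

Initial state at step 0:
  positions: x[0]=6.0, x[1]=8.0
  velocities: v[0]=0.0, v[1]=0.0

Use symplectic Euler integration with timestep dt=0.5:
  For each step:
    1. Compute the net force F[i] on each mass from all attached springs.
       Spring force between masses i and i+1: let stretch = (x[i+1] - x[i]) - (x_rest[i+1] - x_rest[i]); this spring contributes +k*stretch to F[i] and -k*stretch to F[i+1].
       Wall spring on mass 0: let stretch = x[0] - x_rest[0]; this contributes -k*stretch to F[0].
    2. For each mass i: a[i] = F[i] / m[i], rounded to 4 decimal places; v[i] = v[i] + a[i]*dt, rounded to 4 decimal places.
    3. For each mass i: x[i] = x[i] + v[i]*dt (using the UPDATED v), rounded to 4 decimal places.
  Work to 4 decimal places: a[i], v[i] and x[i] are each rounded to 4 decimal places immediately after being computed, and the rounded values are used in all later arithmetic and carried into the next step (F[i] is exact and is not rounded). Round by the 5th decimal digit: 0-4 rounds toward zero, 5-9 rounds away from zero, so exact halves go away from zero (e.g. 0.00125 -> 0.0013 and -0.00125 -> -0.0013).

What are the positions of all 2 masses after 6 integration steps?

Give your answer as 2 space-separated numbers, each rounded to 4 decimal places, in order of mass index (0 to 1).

Answer: 8.0000 9.0000

Derivation:
Step 0: x=[6.0000 8.0000] v=[0.0000 0.0000]
Step 1: x=[2.0000 11.0000] v=[-8.0000 6.0000]
Step 2: x=[5.0000 10.0000] v=[6.0000 -2.0000]
Step 3: x=[8.0000 9.0000] v=[6.0000 -2.0000]
Step 4: x=[4.0000 12.0000] v=[-8.0000 6.0000]
Step 5: x=[4.0000 12.0000] v=[0.0000 0.0000]
Step 6: x=[8.0000 9.0000] v=[8.0000 -6.0000]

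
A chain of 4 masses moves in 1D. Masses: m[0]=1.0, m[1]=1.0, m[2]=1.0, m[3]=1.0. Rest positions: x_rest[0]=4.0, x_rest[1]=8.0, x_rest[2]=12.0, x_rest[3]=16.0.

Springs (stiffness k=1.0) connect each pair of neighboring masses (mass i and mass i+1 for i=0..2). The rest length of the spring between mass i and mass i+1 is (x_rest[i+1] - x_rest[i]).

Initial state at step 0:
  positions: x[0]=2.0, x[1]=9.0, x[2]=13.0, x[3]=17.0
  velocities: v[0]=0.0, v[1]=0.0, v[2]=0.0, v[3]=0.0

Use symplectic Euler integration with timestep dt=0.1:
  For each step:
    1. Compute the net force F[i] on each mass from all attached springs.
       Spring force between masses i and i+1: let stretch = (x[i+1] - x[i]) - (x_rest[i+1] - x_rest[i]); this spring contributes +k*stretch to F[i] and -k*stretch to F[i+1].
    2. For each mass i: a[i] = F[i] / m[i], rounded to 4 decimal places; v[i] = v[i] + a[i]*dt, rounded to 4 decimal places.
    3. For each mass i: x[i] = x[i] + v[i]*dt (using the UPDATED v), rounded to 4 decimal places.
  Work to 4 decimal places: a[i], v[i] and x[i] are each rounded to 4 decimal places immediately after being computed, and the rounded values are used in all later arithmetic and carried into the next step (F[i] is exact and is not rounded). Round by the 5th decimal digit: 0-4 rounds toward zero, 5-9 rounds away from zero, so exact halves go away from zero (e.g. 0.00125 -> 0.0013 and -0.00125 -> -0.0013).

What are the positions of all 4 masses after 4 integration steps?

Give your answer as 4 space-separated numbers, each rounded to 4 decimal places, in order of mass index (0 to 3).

Answer: 2.2911 8.7133 12.9956 17.0000

Derivation:
Step 0: x=[2.0000 9.0000 13.0000 17.0000] v=[0.0000 0.0000 0.0000 0.0000]
Step 1: x=[2.0300 8.9700 13.0000 17.0000] v=[0.3000 -0.3000 0.0000 0.0000]
Step 2: x=[2.0894 8.9109 12.9997 17.0000] v=[0.5940 -0.5910 -0.0030 0.0000]
Step 3: x=[2.1770 8.8245 12.9985 17.0000] v=[0.8762 -0.8643 -0.0119 0.0000]
Step 4: x=[2.2911 8.7133 12.9956 17.0000] v=[1.1410 -1.1117 -0.0292 -0.0002]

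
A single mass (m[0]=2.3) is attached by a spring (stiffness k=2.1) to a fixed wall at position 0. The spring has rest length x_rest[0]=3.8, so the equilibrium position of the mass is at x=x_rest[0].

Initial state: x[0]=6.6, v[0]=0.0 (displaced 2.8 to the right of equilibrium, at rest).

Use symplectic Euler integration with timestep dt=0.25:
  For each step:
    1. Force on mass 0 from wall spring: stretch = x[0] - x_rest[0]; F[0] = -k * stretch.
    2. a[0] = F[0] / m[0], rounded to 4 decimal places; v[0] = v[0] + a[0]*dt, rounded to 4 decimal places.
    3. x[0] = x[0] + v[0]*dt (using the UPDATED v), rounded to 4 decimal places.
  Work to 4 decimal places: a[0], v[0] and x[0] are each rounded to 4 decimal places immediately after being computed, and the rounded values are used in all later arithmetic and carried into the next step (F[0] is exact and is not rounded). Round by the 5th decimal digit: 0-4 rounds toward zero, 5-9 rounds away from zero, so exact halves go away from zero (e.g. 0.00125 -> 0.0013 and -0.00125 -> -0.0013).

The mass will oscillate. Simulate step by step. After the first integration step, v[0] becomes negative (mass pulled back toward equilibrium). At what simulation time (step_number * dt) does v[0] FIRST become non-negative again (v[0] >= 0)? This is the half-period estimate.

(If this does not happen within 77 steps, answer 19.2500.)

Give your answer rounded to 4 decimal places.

Step 0: x=[6.6000] v=[0.0000]
Step 1: x=[6.4402] v=[-0.6391]
Step 2: x=[6.1298] v=[-1.2418]
Step 3: x=[5.6864] v=[-1.7736]
Step 4: x=[5.1354] v=[-2.2042]
Step 5: x=[4.5082] v=[-2.5090]
Step 6: x=[3.8405] v=[-2.6707]
Step 7: x=[3.1705] v=[-2.6800]
Step 8: x=[2.5364] v=[-2.5363]
Step 9: x=[1.9744] v=[-2.2479]
Step 10: x=[1.5166] v=[-1.8312]
Step 11: x=[1.1891] v=[-1.3100]
Step 12: x=[1.0106] v=[-0.7140]
Step 13: x=[0.9913] v=[-0.0773]
Step 14: x=[1.1323] v=[0.5638]
First v>=0 after going negative at step 14, time=3.5000

Answer: 3.5000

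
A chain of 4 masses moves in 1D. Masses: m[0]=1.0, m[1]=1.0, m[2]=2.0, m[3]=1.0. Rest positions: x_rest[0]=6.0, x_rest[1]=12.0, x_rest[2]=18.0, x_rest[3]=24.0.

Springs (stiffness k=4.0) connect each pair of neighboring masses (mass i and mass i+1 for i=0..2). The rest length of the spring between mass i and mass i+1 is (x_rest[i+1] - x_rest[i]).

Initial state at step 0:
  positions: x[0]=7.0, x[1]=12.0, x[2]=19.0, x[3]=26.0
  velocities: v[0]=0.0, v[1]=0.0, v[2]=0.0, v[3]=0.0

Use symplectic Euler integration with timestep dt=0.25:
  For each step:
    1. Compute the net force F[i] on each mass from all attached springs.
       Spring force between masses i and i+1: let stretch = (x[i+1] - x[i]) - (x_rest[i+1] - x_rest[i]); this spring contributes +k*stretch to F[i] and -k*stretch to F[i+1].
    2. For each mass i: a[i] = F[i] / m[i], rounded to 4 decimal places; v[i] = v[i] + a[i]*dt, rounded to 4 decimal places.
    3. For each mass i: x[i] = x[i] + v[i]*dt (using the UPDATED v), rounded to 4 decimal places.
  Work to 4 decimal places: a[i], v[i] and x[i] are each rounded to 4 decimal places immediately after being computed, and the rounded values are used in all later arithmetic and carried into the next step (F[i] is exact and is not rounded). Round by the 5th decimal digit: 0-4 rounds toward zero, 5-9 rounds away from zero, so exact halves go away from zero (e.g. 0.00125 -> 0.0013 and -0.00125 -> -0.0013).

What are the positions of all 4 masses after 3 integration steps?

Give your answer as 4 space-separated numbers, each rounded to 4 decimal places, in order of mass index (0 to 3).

Step 0: x=[7.0000 12.0000 19.0000 26.0000] v=[0.0000 0.0000 0.0000 0.0000]
Step 1: x=[6.7500 12.5000 19.0000 25.7500] v=[-1.0000 2.0000 0.0000 -1.0000]
Step 2: x=[6.4375 13.1875 19.0313 25.3125] v=[-1.2500 2.7500 0.1250 -1.7500]
Step 3: x=[6.3125 13.6485 19.1172 24.8047] v=[-0.5000 1.8438 0.3437 -2.0312]

Answer: 6.3125 13.6485 19.1172 24.8047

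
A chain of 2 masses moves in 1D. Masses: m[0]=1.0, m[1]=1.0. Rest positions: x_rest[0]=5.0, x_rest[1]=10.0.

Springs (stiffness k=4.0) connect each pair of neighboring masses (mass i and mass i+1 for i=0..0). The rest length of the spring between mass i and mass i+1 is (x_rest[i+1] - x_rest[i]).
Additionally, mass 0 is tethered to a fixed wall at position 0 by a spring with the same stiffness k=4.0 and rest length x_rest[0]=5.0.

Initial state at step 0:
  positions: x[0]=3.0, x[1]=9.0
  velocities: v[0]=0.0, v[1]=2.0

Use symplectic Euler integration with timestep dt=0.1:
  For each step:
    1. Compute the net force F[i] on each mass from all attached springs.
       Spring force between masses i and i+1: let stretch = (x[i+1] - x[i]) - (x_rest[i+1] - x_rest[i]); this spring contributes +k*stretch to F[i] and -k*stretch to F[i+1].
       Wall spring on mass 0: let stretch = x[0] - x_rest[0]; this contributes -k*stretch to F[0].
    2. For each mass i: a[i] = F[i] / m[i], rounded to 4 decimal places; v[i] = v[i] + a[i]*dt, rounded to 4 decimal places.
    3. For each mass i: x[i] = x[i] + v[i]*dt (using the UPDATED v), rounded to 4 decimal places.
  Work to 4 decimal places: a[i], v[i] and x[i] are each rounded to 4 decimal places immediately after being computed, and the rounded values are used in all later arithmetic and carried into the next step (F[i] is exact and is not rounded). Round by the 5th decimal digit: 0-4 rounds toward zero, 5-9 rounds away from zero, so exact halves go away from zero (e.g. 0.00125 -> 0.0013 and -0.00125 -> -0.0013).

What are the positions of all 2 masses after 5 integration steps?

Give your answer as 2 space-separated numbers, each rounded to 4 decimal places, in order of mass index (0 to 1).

Step 0: x=[3.0000 9.0000] v=[0.0000 2.0000]
Step 1: x=[3.1200 9.1600] v=[1.2000 1.6000]
Step 2: x=[3.3568 9.2784] v=[2.3680 1.1840]
Step 3: x=[3.6962 9.3599] v=[3.3939 0.8154]
Step 4: x=[4.1143 9.4149] v=[4.1809 0.5499]
Step 5: x=[4.5798 9.4579] v=[4.6554 0.4297]

Answer: 4.5798 9.4579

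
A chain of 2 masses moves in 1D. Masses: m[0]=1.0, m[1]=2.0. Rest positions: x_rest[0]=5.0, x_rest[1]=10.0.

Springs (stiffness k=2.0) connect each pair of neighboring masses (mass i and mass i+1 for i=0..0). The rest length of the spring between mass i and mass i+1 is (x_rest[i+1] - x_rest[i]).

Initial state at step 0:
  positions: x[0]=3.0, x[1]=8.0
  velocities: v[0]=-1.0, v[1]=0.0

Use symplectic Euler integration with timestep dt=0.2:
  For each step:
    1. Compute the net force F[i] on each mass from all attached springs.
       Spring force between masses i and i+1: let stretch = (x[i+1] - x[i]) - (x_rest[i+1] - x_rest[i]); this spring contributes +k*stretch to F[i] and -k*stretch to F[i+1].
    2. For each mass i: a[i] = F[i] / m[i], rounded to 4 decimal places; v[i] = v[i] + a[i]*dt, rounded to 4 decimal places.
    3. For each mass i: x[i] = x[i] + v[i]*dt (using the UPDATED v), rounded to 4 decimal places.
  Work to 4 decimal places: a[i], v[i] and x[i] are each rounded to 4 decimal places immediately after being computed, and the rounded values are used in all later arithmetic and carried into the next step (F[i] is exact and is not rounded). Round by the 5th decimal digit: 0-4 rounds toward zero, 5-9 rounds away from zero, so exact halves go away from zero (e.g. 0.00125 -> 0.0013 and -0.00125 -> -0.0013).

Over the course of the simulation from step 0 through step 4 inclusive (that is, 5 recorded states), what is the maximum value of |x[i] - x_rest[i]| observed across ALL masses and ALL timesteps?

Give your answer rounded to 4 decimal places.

Step 0: x=[3.0000 8.0000] v=[-1.0000 0.0000]
Step 1: x=[2.8000 8.0000] v=[-1.0000 0.0000]
Step 2: x=[2.6160 7.9920] v=[-0.9200 -0.0400]
Step 3: x=[2.4621 7.9690] v=[-0.7696 -0.1152]
Step 4: x=[2.3487 7.9257] v=[-0.5668 -0.2166]
Max displacement = 2.6513

Answer: 2.6513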